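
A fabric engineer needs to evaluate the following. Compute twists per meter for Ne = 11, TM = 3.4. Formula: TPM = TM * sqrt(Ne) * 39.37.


Formula: TPM = TM * sqrt(Ne) * 39.37
Step 1: sqrt(Ne) = sqrt(11) = 3.3166
Step 2: TM * sqrt(Ne) = 3.4 * 3.3166 = 11.2764
Step 3: TPM = 11.2764 * 39.37 = 444 twists/m

444 twists/m


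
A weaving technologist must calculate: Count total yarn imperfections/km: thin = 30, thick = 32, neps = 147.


Formula: Total = thin places + thick places + neps
Total = 30 + 32 + 147
Total = 209 imperfections/km

209 imperfections/km


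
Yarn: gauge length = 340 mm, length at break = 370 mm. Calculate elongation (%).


Formula: Elongation (%) = ((L_break - L0) / L0) * 100
Step 1: Extension = 370 - 340 = 30 mm
Step 2: Elongation = (30 / 340) * 100
Step 3: Elongation = 0.088235 * 100 = 8.8235% ≈ 8.8%

8.8%


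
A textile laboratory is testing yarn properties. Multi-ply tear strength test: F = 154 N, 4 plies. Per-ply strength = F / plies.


Formula: Per-ply strength = Total force / Number of plies
Per-ply = 154 N / 4
Per-ply = 38.5 N

38.5 N


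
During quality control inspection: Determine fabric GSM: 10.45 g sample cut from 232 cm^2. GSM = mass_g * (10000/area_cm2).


Formula: GSM = mass_g / area_m2
Step 1: Convert area: 232 cm^2 = 232 / 10000 = 0.0232 m^2
Step 2: GSM = 10.45 g / 0.0232 m^2 = 450.4 g/m^2

450.4 g/m^2


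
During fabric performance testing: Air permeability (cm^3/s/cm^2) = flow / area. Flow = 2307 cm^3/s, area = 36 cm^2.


Formula: Air Permeability = Airflow / Test Area
AP = 2307 cm^3/s / 36 cm^2
AP = 64.1 cm^3/s/cm^2

64.1 cm^3/s/cm^2


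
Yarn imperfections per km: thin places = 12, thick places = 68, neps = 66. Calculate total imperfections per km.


Formula: Total = thin places + thick places + neps
Total = 12 + 68 + 66
Total = 146 imperfections/km

146 imperfections/km


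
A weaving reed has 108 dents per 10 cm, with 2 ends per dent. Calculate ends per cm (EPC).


Formula: EPC = (dents per 10 cm * ends per dent) / 10
Step 1: Total ends per 10 cm = 108 * 2 = 216
Step 2: EPC = 216 / 10 = 21.6 ends/cm

21.6 ends/cm


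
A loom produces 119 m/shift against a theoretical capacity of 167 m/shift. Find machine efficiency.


Formula: Efficiency% = (Actual output / Theoretical output) * 100
Efficiency% = (119 / 167) * 100
Efficiency% = 0.712575 * 100 = 71.2575% ≈ 71.3%

71.3%


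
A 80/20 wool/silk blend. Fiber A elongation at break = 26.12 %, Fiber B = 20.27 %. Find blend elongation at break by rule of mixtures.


Formula: Blend property = (fraction_A * property_A) + (fraction_B * property_B)
Step 1: Contribution A = 80/100 * 26.12 % = 20.896 %
Step 2: Contribution B = 20/100 * 20.27 % = 4.054 %
Step 3: Blend elongation at break = 20.896 + 4.054 = 24.95 %

24.95 %


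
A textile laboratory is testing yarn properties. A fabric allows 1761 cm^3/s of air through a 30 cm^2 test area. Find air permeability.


Formula: Air Permeability = Airflow / Test Area
AP = 1761 cm^3/s / 30 cm^2
AP = 58.7 cm^3/s/cm^2

58.7 cm^3/s/cm^2


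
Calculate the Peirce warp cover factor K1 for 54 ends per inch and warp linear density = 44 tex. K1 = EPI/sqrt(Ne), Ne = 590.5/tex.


Formula: K1 = EPI / sqrt(Ne), with Ne = 590.5 / tex_warp
Step 1: Ne = 590.5 / 44 = 13.42
Step 2: sqrt(Ne) = sqrt(13.42) = 3.6633
Step 3: K1 = 54 / 3.6633 = 14.7

14.7


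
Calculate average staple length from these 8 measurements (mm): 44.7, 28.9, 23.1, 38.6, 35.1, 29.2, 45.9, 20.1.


Formula: Mean = sum of lengths / count
Sum = 44.7 + 28.9 + 23.1 + 38.6 + 35.1 + 29.2 + 45.9 + 20.1
Sum = 265.6 mm
Mean = 265.6 / 8 = 33.20 mm

33.20 mm


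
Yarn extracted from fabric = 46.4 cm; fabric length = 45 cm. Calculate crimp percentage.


Formula: Crimp% = ((L_yarn - L_fabric) / L_fabric) * 100
Step 1: Extension = 46.4 - 45 = 1.4 cm
Step 2: Crimp% = (1.4 / 45) * 100
Step 3: Crimp% = 0.031111 * 100 = 3.1111% ≈ 3.1%

3.1%


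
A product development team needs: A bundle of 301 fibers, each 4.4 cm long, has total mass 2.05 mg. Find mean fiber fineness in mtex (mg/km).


Formula: fineness (mtex) = mass (mg) / total length (km) = (mass_mg / total_length_m) * 1000
Step 1: Convert fiber length: 4.4 cm = 0.044 m
Step 2: Total fiber length = 301 * 0.044 = 13.244 m
Step 3: Linear density = 2.05 mg / 13.244 m = 0.1548 mg/m
Step 4: fineness = 0.1548 * 1000 = 154.8 mtex

154.8 mtex


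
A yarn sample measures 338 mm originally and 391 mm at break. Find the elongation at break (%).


Formula: Elongation (%) = ((L_break - L0) / L0) * 100
Step 1: Extension = 391 - 338 = 53 mm
Step 2: Elongation = (53 / 338) * 100
Step 3: Elongation = 0.156805 * 100 = 15.6805% ≈ 15.7%

15.7%


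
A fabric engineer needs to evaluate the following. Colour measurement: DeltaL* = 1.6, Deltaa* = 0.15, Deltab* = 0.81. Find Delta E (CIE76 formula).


Formula: Delta E = sqrt(dL*^2 + da*^2 + db*^2)
Step 1: dL*^2 = 1.6^2 = 2.56
Step 2: da*^2 = 0.15^2 = 0.0225
Step 3: db*^2 = 0.81^2 = 0.6561
Step 4: Sum = 2.56 + 0.0225 + 0.6561 = 3.2386
Step 5: Delta E = sqrt(3.2386) = 1.8

1.8 Delta E


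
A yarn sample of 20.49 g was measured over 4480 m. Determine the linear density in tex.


Formula: Tex = (mass_g / length_m) * 1000
Substituting: Tex = (20.49 / 4480) * 1000
Intermediate: 20.49 / 4480 = 0.00457366 g/m
Tex = 0.00457366 * 1000 = 4.57 tex

4.57 tex


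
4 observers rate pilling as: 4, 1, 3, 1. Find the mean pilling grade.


Formula: Mean = sum / count
Sum = 4 + 1 + 3 + 1 = 9
Mean = 9 / 4 = 2.3

2.3


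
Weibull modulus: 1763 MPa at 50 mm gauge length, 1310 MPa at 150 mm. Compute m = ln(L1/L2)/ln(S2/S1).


Formula: m = ln(L1/L2) / ln(S2/S1)
Step 1: ln(L1/L2) = ln(50/150) = -1.09861
Step 2: S2/S1 = 1310/1763 = 0.74305
Step 3: ln(S2/S1) = ln(0.74305) = -0.29699
Step 4: m = -1.09861 / -0.29699 = 3.70

3.70 (Weibull m)


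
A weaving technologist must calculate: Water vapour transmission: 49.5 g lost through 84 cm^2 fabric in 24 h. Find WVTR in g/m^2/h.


Formula: WVTR = mass_loss / (area * time)
Step 1: Convert area: 84 cm^2 = 0.0084 m^2
Step 2: WVTR = 49.5 g / (0.0084 m^2 * 24 h)
Step 3: WVTR = 49.5 / 0.2016 = 245.5 g/m^2/h

245.5 g/m^2/h


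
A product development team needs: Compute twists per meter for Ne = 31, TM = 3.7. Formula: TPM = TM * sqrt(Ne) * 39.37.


Formula: TPM = TM * sqrt(Ne) * 39.37
Step 1: sqrt(Ne) = sqrt(31) = 5.5678
Step 2: TM * sqrt(Ne) = 3.7 * 5.5678 = 20.6009
Step 3: TPM = 20.6009 * 39.37 = 811 twists/m

811 twists/m


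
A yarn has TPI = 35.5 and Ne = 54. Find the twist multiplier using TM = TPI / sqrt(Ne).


Formula: TM = TPI / sqrt(Ne)
Step 1: sqrt(Ne) = sqrt(54) = 7.3485
Step 2: TM = 35.5 / 7.3485 = 4.83

4.83 TM


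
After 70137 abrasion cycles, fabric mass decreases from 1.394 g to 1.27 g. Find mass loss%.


Formula: Mass loss% = ((m_before - m_after) / m_before) * 100
Step 1: Mass loss = 1.394 - 1.27 = 0.124 g
Step 2: Ratio = 0.124 / 1.394 = 0.0889527
Step 3: Mass loss% = 0.0889527 * 100 = 8.89527% ≈ 8.90%

8.90%


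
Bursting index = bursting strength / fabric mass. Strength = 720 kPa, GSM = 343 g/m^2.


Formula: Bursting Index = Bursting Strength / Fabric GSM
BI = 720 kPa / 343 g/m^2
BI = 2.099 kPa/(g/m^2)

2.099 kPa/(g/m^2)


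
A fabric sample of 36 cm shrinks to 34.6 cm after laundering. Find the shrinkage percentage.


Formula: Shrinkage% = ((L_before - L_after) / L_before) * 100
Step 1: Shrinkage = 36 - 34.6 = 1.4 cm
Step 2: Shrinkage% = (1.4 / 36) * 100
Step 3: Shrinkage% = 0.038889 * 100 = 3.8889% ≈ 3.9%

3.9%


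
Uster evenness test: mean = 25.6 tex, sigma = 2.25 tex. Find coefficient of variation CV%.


Formula: CV% = (standard deviation / mean) * 100
Step 1: Ratio = 2.25 / 25.6 = 0.087891
Step 2: CV% = 0.087891 * 100 = 8.7891% ≈ 8.8%

8.8%


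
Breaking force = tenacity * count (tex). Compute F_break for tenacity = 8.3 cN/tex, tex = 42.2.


Formula: Breaking force = Tenacity * Linear density
F = 8.3 cN/tex * 42.2 tex
F = 350.26 cN

350.26 cN


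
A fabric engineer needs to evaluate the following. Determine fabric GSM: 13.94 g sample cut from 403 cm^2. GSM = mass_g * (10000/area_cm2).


Formula: GSM = mass_g / area_m2
Step 1: Convert area: 403 cm^2 = 403 / 10000 = 0.0403 m^2
Step 2: GSM = 13.94 g / 0.0403 m^2 = 345.9 g/m^2

345.9 g/m^2


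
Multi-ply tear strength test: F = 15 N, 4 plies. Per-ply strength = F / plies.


Formula: Per-ply strength = Total force / Number of plies
Per-ply = 15 N / 4
Per-ply = 3.75 N

3.75 N


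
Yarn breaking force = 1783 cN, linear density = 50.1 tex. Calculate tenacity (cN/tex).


Formula: Tenacity = Breaking force / Linear density
Tenacity = 1783 cN / 50.1 tex
Tenacity = 35.59 cN/tex

35.59 cN/tex


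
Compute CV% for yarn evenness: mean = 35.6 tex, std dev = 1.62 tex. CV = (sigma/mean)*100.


Formula: CV% = (standard deviation / mean) * 100
Step 1: Ratio = 1.62 / 35.6 = 0.045506
Step 2: CV% = 0.045506 * 100 = 4.5506% ≈ 4.6%

4.6%


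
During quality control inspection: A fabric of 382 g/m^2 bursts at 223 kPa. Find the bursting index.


Formula: Bursting Index = Bursting Strength / Fabric GSM
BI = 223 kPa / 382 g/m^2
BI = 0.584 kPa/(g/m^2)

0.584 kPa/(g/m^2)


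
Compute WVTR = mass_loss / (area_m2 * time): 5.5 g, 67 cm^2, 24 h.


Formula: WVTR = mass_loss / (area * time)
Step 1: Convert area: 67 cm^2 = 0.0067 m^2
Step 2: WVTR = 5.5 g / (0.0067 m^2 * 24 h)
Step 3: WVTR = 5.5 / 0.1608 = 34.2 g/m^2/h

34.2 g/m^2/h


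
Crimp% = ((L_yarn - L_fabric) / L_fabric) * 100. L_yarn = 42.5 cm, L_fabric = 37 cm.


Formula: Crimp% = ((L_yarn - L_fabric) / L_fabric) * 100
Step 1: Extension = 42.5 - 37 = 5.5 cm
Step 2: Crimp% = (5.5 / 37) * 100
Step 3: Crimp% = 0.148649 * 100 = 14.8649% ≈ 14.9%

14.9%


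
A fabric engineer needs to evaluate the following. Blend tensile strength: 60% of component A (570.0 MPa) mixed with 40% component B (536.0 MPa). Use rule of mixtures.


Formula: Blend property = (fraction_A * property_A) + (fraction_B * property_B)
Step 1: Contribution A = 60/100 * 570.0 MPa = 342.0 MPa
Step 2: Contribution B = 40/100 * 536.0 MPa = 214.4 MPa
Step 3: Blend tensile strength = 342.0 + 214.4 = 556.4 MPa

556.4 MPa


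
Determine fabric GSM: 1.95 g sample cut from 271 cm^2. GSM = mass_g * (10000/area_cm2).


Formula: GSM = mass_g / area_m2
Step 1: Convert area: 271 cm^2 = 271 / 10000 = 0.0271 m^2
Step 2: GSM = 1.95 g / 0.0271 m^2 = 72.0 g/m^2

72.0 g/m^2


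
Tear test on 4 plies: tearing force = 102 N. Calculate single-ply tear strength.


Formula: Per-ply strength = Total force / Number of plies
Per-ply = 102 N / 4
Per-ply = 25.5 N

25.5 N


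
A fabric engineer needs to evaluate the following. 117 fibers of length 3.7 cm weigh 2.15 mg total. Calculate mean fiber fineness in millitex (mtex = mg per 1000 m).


Formula: fineness (mtex) = mass (mg) / total length (km) = (mass_mg / total_length_m) * 1000
Step 1: Convert fiber length: 3.7 cm = 0.037 m
Step 2: Total fiber length = 117 * 0.037 = 4.329 m
Step 3: Linear density = 2.15 mg / 4.329 m = 0.4967 mg/m
Step 4: fineness = 0.4967 * 1000 = 496.7 mtex

496.7 mtex


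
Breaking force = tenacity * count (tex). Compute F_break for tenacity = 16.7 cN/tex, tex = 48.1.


Formula: Breaking force = Tenacity * Linear density
F = 16.7 cN/tex * 48.1 tex
F = 803.27 cN

803.27 cN


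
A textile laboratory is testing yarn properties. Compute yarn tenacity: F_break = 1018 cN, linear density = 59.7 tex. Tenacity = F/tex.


Formula: Tenacity = Breaking force / Linear density
Tenacity = 1018 cN / 59.7 tex
Tenacity = 17.05 cN/tex

17.05 cN/tex


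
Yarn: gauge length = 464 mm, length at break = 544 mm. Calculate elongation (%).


Formula: Elongation (%) = ((L_break - L0) / L0) * 100
Step 1: Extension = 544 - 464 = 80 mm
Step 2: Elongation = (80 / 464) * 100
Step 3: Elongation = 0.172414 * 100 = 17.2414% ≈ 17.2%

17.2%


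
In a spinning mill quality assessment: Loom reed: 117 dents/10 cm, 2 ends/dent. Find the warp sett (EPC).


Formula: EPC = (dents per 10 cm * ends per dent) / 10
Step 1: Total ends per 10 cm = 117 * 2 = 234
Step 2: EPC = 234 / 10 = 23.4 ends/cm

23.4 ends/cm


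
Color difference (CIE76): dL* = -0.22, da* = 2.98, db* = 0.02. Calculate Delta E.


Formula: Delta E = sqrt(dL*^2 + da*^2 + db*^2)
Step 1: dL*^2 = (-0.22)^2 = 0.0484
Step 2: da*^2 = 2.98^2 = 8.8804
Step 3: db*^2 = 0.02^2 = 0.0004
Step 4: Sum = 0.0484 + 8.8804 + 0.0004 = 8.9292
Step 5: Delta E = sqrt(8.9292) = 2.99

2.99 Delta E


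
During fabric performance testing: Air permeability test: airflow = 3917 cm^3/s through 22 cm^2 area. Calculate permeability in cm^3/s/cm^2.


Formula: Air Permeability = Airflow / Test Area
AP = 3917 cm^3/s / 22 cm^2
AP = 178.0 cm^3/s/cm^2

178.0 cm^3/s/cm^2


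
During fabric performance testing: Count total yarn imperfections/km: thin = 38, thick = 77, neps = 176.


Formula: Total = thin places + thick places + neps
Total = 38 + 77 + 176
Total = 291 imperfections/km

291 imperfections/km


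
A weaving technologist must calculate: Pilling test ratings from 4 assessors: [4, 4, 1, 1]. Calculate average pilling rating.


Formula: Mean = sum / count
Sum = 4 + 4 + 1 + 1 = 10
Mean = 10 / 4 = 2.5

2.5


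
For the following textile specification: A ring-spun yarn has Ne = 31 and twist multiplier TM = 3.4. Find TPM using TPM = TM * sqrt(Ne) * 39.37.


Formula: TPM = TM * sqrt(Ne) * 39.37
Step 1: sqrt(Ne) = sqrt(31) = 5.5678
Step 2: TM * sqrt(Ne) = 3.4 * 5.5678 = 18.9305
Step 3: TPM = 18.9305 * 39.37 = 745 twists/m

745 twists/m


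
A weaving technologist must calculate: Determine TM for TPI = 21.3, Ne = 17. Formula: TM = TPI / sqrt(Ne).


Formula: TM = TPI / sqrt(Ne)
Step 1: sqrt(Ne) = sqrt(17) = 4.1231
Step 2: TM = 21.3 / 4.1231 = 5.17

5.17 TM


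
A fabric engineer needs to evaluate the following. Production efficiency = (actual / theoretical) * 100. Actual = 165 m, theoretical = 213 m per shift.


Formula: Efficiency% = (Actual output / Theoretical output) * 100
Efficiency% = (165 / 213) * 100
Efficiency% = 0.774648 * 100 = 77.4648% ≈ 77.5%

77.5%


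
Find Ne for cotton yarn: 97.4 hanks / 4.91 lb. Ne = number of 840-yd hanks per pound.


Formula: Ne = hanks / mass_lb
Substituting: Ne = 97.4 / 4.91
Ne = 19.8

19.8 Ne


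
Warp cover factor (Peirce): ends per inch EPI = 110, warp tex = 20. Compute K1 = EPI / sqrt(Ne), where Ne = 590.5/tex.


Formula: K1 = EPI / sqrt(Ne), with Ne = 590.5 / tex_warp
Step 1: Ne = 590.5 / 20 = 29.525
Step 2: sqrt(Ne) = sqrt(29.525) = 5.4337
Step 3: K1 = 110 / 5.4337 = 20.2

20.2


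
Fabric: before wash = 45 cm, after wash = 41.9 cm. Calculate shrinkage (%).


Formula: Shrinkage% = ((L_before - L_after) / L_before) * 100
Step 1: Shrinkage = 45 - 41.9 = 3.1 cm
Step 2: Shrinkage% = (3.1 / 45) * 100
Step 3: Shrinkage% = 0.068889 * 100 = 6.8889% ≈ 6.9%

6.9%


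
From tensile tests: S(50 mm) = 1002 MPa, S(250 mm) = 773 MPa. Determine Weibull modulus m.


Formula: m = ln(L1/L2) / ln(S2/S1)
Step 1: ln(L1/L2) = ln(50/250) = -1.60944
Step 2: S2/S1 = 773/1002 = 0.77146
Step 3: ln(S2/S1) = ln(0.77146) = -0.25947
Step 4: m = -1.60944 / -0.25947 = 6.20

6.20 (Weibull m)


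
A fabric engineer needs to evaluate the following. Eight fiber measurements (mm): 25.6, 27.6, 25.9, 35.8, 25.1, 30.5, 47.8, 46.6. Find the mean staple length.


Formula: Mean = sum of lengths / count
Sum = 25.6 + 27.6 + 25.9 + 35.8 + 25.1 + 30.5 + 47.8 + 46.6
Sum = 264.9 mm
Mean = 264.9 / 8 = 33.11 mm

33.11 mm


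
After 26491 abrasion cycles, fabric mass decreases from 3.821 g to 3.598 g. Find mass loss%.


Formula: Mass loss% = ((m_before - m_after) / m_before) * 100
Step 1: Mass loss = 3.821 - 3.598 = 0.223 g
Step 2: Ratio = 0.223 / 3.821 = 0.0583617
Step 3: Mass loss% = 0.0583617 * 100 = 5.83617% ≈ 5.84%

5.84%


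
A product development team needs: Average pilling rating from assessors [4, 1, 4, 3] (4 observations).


Formula: Mean = sum / count
Sum = 4 + 1 + 4 + 3 = 12
Mean = 12 / 4 = 3.0

3.0


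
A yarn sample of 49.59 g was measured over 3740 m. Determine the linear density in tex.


Formula: Tex = (mass_g / length_m) * 1000
Substituting: Tex = (49.59 / 3740) * 1000
Intermediate: 49.59 / 3740 = 0.01325936 g/m
Tex = 0.01325936 * 1000 = 13.26 tex

13.26 tex


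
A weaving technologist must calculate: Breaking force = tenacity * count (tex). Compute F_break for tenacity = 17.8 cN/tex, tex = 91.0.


Formula: Breaking force = Tenacity * Linear density
F = 17.8 cN/tex * 91.0 tex
F = 1619.80 cN

1619.80 cN


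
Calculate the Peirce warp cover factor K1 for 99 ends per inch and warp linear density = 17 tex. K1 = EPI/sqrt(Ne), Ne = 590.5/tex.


Formula: K1 = EPI / sqrt(Ne), with Ne = 590.5 / tex_warp
Step 1: Ne = 590.5 / 17 = 34.735
Step 2: sqrt(Ne) = sqrt(34.735) = 5.8936
Step 3: K1 = 99 / 5.8936 = 16.8

16.8


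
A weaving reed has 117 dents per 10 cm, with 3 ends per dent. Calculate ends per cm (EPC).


Formula: EPC = (dents per 10 cm * ends per dent) / 10
Step 1: Total ends per 10 cm = 117 * 3 = 351
Step 2: EPC = 351 / 10 = 35.1 ends/cm

35.1 ends/cm


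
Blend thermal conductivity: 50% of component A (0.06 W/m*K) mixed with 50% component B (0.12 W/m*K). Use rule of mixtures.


Formula: Blend property = (fraction_A * property_A) + (fraction_B * property_B)
Step 1: Contribution A = 50/100 * 0.06 W/m*K = 0.03 W/m*K
Step 2: Contribution B = 50/100 * 0.12 W/m*K = 0.06 W/m*K
Step 3: Blend thermal conductivity = 0.03 + 0.06 = 0.09 W/m*K

0.09 W/m*K


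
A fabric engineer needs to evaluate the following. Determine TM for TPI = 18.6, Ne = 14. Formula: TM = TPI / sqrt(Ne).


Formula: TM = TPI / sqrt(Ne)
Step 1: sqrt(Ne) = sqrt(14) = 3.7417
Step 2: TM = 18.6 / 3.7417 = 4.97

4.97 TM


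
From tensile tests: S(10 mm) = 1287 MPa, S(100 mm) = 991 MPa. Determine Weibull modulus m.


Formula: m = ln(L1/L2) / ln(S2/S1)
Step 1: ln(L1/L2) = ln(10/100) = -2.30259
Step 2: S2/S1 = 991/1287 = 0.77001
Step 3: ln(S2/S1) = ln(0.77001) = -0.26135
Step 4: m = -2.30259 / -0.26135 = 8.81

8.81 (Weibull m)


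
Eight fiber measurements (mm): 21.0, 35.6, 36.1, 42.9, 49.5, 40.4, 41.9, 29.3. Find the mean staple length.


Formula: Mean = sum of lengths / count
Sum = 21.0 + 35.6 + 36.1 + 42.9 + 49.5 + 40.4 + 41.9 + 29.3
Sum = 296.7 mm
Mean = 296.7 / 8 = 37.09 mm

37.09 mm


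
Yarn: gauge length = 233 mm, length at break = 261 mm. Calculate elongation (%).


Formula: Elongation (%) = ((L_break - L0) / L0) * 100
Step 1: Extension = 261 - 233 = 28 mm
Step 2: Elongation = (28 / 233) * 100
Step 3: Elongation = 0.120172 * 100 = 12.0172% ≈ 12.0%

12.0%


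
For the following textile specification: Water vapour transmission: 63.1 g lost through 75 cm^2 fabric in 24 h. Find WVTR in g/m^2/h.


Formula: WVTR = mass_loss / (area * time)
Step 1: Convert area: 75 cm^2 = 0.0075 m^2
Step 2: WVTR = 63.1 g / (0.0075 m^2 * 24 h)
Step 3: WVTR = 63.1 / 0.18 = 350.6 g/m^2/h

350.6 g/m^2/h


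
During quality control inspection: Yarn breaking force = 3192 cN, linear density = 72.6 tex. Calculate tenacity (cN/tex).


Formula: Tenacity = Breaking force / Linear density
Tenacity = 3192 cN / 72.6 tex
Tenacity = 43.97 cN/tex

43.97 cN/tex


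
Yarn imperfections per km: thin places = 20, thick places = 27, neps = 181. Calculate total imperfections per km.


Formula: Total = thin places + thick places + neps
Total = 20 + 27 + 181
Total = 228 imperfections/km

228 imperfections/km


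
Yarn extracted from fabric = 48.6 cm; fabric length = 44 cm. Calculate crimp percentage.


Formula: Crimp% = ((L_yarn - L_fabric) / L_fabric) * 100
Step 1: Extension = 48.6 - 44 = 4.6 cm
Step 2: Crimp% = (4.6 / 44) * 100
Step 3: Crimp% = 0.104545 * 100 = 10.4545% ≈ 10.5%

10.5%


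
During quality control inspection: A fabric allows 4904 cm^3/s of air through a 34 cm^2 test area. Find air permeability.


Formula: Air Permeability = Airflow / Test Area
AP = 4904 cm^3/s / 34 cm^2
AP = 144.2 cm^3/s/cm^2

144.2 cm^3/s/cm^2


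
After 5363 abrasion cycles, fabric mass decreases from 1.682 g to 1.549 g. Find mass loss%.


Formula: Mass loss% = ((m_before - m_after) / m_before) * 100
Step 1: Mass loss = 1.682 - 1.549 = 0.133 g
Step 2: Ratio = 0.133 / 1.682 = 0.0790725
Step 3: Mass loss% = 0.0790725 * 100 = 7.90725% ≈ 7.91%

7.91%


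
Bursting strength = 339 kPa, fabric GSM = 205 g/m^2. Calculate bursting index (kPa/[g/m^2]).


Formula: Bursting Index = Bursting Strength / Fabric GSM
BI = 339 kPa / 205 g/m^2
BI = 1.654 kPa/(g/m^2)

1.654 kPa/(g/m^2)


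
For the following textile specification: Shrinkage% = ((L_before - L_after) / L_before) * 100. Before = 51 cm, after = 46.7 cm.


Formula: Shrinkage% = ((L_before - L_after) / L_before) * 100
Step 1: Shrinkage = 51 - 46.7 = 4.3 cm
Step 2: Shrinkage% = (4.3 / 51) * 100
Step 3: Shrinkage% = 0.084314 * 100 = 8.4314% ≈ 8.4%

8.4%


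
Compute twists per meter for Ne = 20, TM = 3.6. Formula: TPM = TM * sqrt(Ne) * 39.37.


Formula: TPM = TM * sqrt(Ne) * 39.37
Step 1: sqrt(Ne) = sqrt(20) = 4.4721
Step 2: TM * sqrt(Ne) = 3.6 * 4.4721 = 16.0996
Step 3: TPM = 16.0996 * 39.37 = 634 twists/m

634 twists/m


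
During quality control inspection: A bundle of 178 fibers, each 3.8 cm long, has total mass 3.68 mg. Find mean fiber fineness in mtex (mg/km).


Formula: fineness (mtex) = mass (mg) / total length (km) = (mass_mg / total_length_m) * 1000
Step 1: Convert fiber length: 3.8 cm = 0.038 m
Step 2: Total fiber length = 178 * 0.038 = 6.764 m
Step 3: Linear density = 3.68 mg / 6.764 m = 0.5441 mg/m
Step 4: fineness = 0.5441 * 1000 = 544.1 mtex

544.1 mtex


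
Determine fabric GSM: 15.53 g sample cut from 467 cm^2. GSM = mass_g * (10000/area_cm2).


Formula: GSM = mass_g / area_m2
Step 1: Convert area: 467 cm^2 = 467 / 10000 = 0.0467 m^2
Step 2: GSM = 15.53 g / 0.0467 m^2 = 332.5 g/m^2

332.5 g/m^2


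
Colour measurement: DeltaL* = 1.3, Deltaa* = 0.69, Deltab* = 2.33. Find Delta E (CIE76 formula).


Formula: Delta E = sqrt(dL*^2 + da*^2 + db*^2)
Step 1: dL*^2 = 1.3^2 = 1.69
Step 2: da*^2 = 0.69^2 = 0.4761
Step 3: db*^2 = 2.33^2 = 5.4289
Step 4: Sum = 1.69 + 0.4761 + 5.4289 = 7.595
Step 5: Delta E = sqrt(7.595) = 2.76

2.76 Delta E


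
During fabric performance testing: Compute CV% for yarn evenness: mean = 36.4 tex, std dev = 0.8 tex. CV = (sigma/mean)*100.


Formula: CV% = (standard deviation / mean) * 100
Step 1: Ratio = 0.8 / 36.4 = 0.021978
Step 2: CV% = 0.021978 * 100 = 2.1978% ≈ 2.2%

2.2%


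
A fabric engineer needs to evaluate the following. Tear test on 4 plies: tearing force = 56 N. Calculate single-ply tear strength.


Formula: Per-ply strength = Total force / Number of plies
Per-ply = 56 N / 4
Per-ply = 14 N

14 N


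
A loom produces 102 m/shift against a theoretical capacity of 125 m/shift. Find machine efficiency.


Formula: Efficiency% = (Actual output / Theoretical output) * 100
Efficiency% = (102 / 125) * 100
Efficiency% = 0.816 * 100 = 81.6%

81.6%


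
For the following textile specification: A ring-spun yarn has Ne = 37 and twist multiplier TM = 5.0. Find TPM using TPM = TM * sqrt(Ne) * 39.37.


Formula: TPM = TM * sqrt(Ne) * 39.37
Step 1: sqrt(Ne) = sqrt(37) = 6.0828
Step 2: TM * sqrt(Ne) = 5.0 * 6.0828 = 30.414
Step 3: TPM = 30.414 * 39.37 = 1197 twists/m

1197 twists/m


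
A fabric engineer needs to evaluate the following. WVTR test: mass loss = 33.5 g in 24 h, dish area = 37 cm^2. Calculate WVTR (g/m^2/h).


Formula: WVTR = mass_loss / (area * time)
Step 1: Convert area: 37 cm^2 = 0.0037 m^2
Step 2: WVTR = 33.5 g / (0.0037 m^2 * 24 h)
Step 3: WVTR = 33.5 / 0.0888 = 377.3 g/m^2/h

377.3 g/m^2/h


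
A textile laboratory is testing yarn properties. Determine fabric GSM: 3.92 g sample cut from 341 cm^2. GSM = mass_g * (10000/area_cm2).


Formula: GSM = mass_g / area_m2
Step 1: Convert area: 341 cm^2 = 341 / 10000 = 0.0341 m^2
Step 2: GSM = 3.92 g / 0.0341 m^2 = 115.0 g/m^2

115.0 g/m^2


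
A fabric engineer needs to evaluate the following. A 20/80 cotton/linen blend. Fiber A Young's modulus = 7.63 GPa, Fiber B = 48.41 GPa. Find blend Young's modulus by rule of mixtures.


Formula: Blend property = (fraction_A * property_A) + (fraction_B * property_B)
Step 1: Contribution A = 20/100 * 7.63 GPa = 1.526 GPa
Step 2: Contribution B = 80/100 * 48.41 GPa = 38.728 GPa
Step 3: Blend Young's modulus = 1.526 + 38.728 = 40.254 GPa

40.254 GPa


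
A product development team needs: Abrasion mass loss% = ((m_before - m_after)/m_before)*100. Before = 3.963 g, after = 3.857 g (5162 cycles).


Formula: Mass loss% = ((m_before - m_after) / m_before) * 100
Step 1: Mass loss = 3.963 - 3.857 = 0.106 g
Step 2: Ratio = 0.106 / 3.963 = 0.0267474
Step 3: Mass loss% = 0.0267474 * 100 = 2.67474% ≈ 2.67%

2.67%


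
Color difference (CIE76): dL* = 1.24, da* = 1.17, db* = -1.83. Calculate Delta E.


Formula: Delta E = sqrt(dL*^2 + da*^2 + db*^2)
Step 1: dL*^2 = 1.24^2 = 1.5376
Step 2: da*^2 = 1.17^2 = 1.3689
Step 3: db*^2 = (-1.83)^2 = 3.3489
Step 4: Sum = 1.5376 + 1.3689 + 3.3489 = 6.2554
Step 5: Delta E = sqrt(6.2554) = 2.5

2.5 Delta E


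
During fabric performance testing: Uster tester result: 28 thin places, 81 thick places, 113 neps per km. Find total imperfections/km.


Formula: Total = thin places + thick places + neps
Total = 28 + 81 + 113
Total = 222 imperfections/km

222 imperfections/km


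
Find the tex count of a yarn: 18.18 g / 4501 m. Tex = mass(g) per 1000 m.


Formula: Tex = (mass_g / length_m) * 1000
Substituting: Tex = (18.18 / 4501) * 1000
Intermediate: 18.18 / 4501 = 0.0040391 g/m
Tex = 0.0040391 * 1000 = 4.04 tex

4.04 tex


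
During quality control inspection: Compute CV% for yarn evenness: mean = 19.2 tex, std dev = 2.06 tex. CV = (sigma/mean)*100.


Formula: CV% = (standard deviation / mean) * 100
Step 1: Ratio = 2.06 / 19.2 = 0.107292
Step 2: CV% = 0.107292 * 100 = 10.7292% ≈ 10.7%

10.7%


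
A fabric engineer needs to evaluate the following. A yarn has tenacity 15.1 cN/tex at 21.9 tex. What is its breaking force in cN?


Formula: Breaking force = Tenacity * Linear density
F = 15.1 cN/tex * 21.9 tex
F = 330.69 cN

330.69 cN


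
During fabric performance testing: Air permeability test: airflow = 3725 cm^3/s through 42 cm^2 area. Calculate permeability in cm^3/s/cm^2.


Formula: Air Permeability = Airflow / Test Area
AP = 3725 cm^3/s / 42 cm^2
AP = 88.7 cm^3/s/cm^2

88.7 cm^3/s/cm^2


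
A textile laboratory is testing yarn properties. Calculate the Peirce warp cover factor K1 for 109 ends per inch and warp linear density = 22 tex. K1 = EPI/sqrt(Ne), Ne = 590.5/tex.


Formula: K1 = EPI / sqrt(Ne), with Ne = 590.5 / tex_warp
Step 1: Ne = 590.5 / 22 = 26.841
Step 2: sqrt(Ne) = sqrt(26.841) = 5.1808
Step 3: K1 = 109 / 5.1808 = 21.0

21.0


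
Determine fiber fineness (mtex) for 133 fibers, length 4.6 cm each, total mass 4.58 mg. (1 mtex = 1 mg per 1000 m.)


Formula: fineness (mtex) = mass (mg) / total length (km) = (mass_mg / total_length_m) * 1000
Step 1: Convert fiber length: 4.6 cm = 0.046 m
Step 2: Total fiber length = 133 * 0.046 = 6.118 m
Step 3: Linear density = 4.58 mg / 6.118 m = 0.7486 mg/m
Step 4: fineness = 0.7486 * 1000 = 748.6 mtex

748.6 mtex


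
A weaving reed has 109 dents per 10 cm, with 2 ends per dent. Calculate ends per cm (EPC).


Formula: EPC = (dents per 10 cm * ends per dent) / 10
Step 1: Total ends per 10 cm = 109 * 2 = 218
Step 2: EPC = 218 / 10 = 21.8 ends/cm

21.8 ends/cm


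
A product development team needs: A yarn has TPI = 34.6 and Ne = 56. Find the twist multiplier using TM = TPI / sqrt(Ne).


Formula: TM = TPI / sqrt(Ne)
Step 1: sqrt(Ne) = sqrt(56) = 7.4833
Step 2: TM = 34.6 / 7.4833 = 4.62

4.62 TM


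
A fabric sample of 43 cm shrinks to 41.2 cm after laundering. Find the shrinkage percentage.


Formula: Shrinkage% = ((L_before - L_after) / L_before) * 100
Step 1: Shrinkage = 43 - 41.2 = 1.8 cm
Step 2: Shrinkage% = (1.8 / 43) * 100
Step 3: Shrinkage% = 0.04186 * 100 = 4.186% ≈ 4.2%

4.2%


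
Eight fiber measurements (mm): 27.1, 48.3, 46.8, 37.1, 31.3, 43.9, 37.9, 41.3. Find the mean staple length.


Formula: Mean = sum of lengths / count
Sum = 27.1 + 48.3 + 46.8 + 37.1 + 31.3 + 43.9 + 37.9 + 41.3
Sum = 313.7 mm
Mean = 313.7 / 8 = 39.21 mm

39.21 mm


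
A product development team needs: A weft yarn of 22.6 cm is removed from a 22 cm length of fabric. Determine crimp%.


Formula: Crimp% = ((L_yarn - L_fabric) / L_fabric) * 100
Step 1: Extension = 22.6 - 22 = 0.6 cm
Step 2: Crimp% = (0.6 / 22) * 100
Step 3: Crimp% = 0.027273 * 100 = 2.7273% ≈ 2.7%

2.7%


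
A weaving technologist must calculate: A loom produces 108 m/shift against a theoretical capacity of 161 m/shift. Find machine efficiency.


Formula: Efficiency% = (Actual output / Theoretical output) * 100
Efficiency% = (108 / 161) * 100
Efficiency% = 0.670807 * 100 = 67.0807% ≈ 67.1%

67.1%


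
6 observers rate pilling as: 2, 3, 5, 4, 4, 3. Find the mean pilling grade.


Formula: Mean = sum / count
Sum = 2 + 3 + 5 + 4 + 4 + 3 = 21
Mean = 21 / 6 = 3.5

3.5


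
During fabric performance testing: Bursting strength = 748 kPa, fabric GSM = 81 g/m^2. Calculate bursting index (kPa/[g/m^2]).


Formula: Bursting Index = Bursting Strength / Fabric GSM
BI = 748 kPa / 81 g/m^2
BI = 9.235 kPa/(g/m^2)

9.235 kPa/(g/m^2)


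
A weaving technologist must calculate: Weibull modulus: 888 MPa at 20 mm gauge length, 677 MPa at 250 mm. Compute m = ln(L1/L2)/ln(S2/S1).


Formula: m = ln(L1/L2) / ln(S2/S1)
Step 1: ln(L1/L2) = ln(20/250) = -2.52573
Step 2: S2/S1 = 677/888 = 0.76239
Step 3: ln(S2/S1) = ln(0.76239) = -0.27130
Step 4: m = -2.52573 / -0.27130 = 9.31

9.31 (Weibull m)


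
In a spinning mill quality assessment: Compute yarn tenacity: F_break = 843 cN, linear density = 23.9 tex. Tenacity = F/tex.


Formula: Tenacity = Breaking force / Linear density
Tenacity = 843 cN / 23.9 tex
Tenacity = 35.27 cN/tex

35.27 cN/tex


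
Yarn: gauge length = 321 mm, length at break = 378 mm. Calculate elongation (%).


Formula: Elongation (%) = ((L_break - L0) / L0) * 100
Step 1: Extension = 378 - 321 = 57 mm
Step 2: Elongation = (57 / 321) * 100
Step 3: Elongation = 0.17757 * 100 = 17.757% ≈ 17.8%

17.8%


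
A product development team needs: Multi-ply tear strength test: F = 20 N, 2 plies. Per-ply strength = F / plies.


Formula: Per-ply strength = Total force / Number of plies
Per-ply = 20 N / 2
Per-ply = 10 N

10 N


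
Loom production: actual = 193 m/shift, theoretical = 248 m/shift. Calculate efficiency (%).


Formula: Efficiency% = (Actual output / Theoretical output) * 100
Efficiency% = (193 / 248) * 100
Efficiency% = 0.778226 * 100 = 77.8226% ≈ 77.8%

77.8%


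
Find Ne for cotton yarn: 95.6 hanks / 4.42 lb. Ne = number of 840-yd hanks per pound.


Formula: Ne = hanks / mass_lb
Substituting: Ne = 95.6 / 4.42
Ne = 21.6

21.6 Ne


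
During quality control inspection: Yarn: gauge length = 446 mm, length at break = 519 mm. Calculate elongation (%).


Formula: Elongation (%) = ((L_break - L0) / L0) * 100
Step 1: Extension = 519 - 446 = 73 mm
Step 2: Elongation = (73 / 446) * 100
Step 3: Elongation = 0.163677 * 100 = 16.3677% ≈ 16.4%

16.4%


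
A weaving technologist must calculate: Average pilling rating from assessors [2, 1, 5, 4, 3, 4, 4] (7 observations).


Formula: Mean = sum / count
Sum = 2 + 1 + 5 + 4 + 3 + 4 + 4 = 23
Mean = 23 / 7 = 3.3

3.3


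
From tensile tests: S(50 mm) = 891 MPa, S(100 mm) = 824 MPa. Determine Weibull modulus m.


Formula: m = ln(L1/L2) / ln(S2/S1)
Step 1: ln(L1/L2) = ln(50/100) = -0.69315
Step 2: S2/S1 = 824/891 = 0.9248
Step 3: ln(S2/S1) = ln(0.9248) = -0.07818
Step 4: m = -0.69315 / -0.07818 = 8.87

8.87 (Weibull m)


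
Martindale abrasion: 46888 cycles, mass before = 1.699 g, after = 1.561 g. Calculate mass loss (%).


Formula: Mass loss% = ((m_before - m_after) / m_before) * 100
Step 1: Mass loss = 1.699 - 1.561 = 0.138 g
Step 2: Ratio = 0.138 / 1.699 = 0.0812242
Step 3: Mass loss% = 0.0812242 * 100 = 8.12242% ≈ 8.12%

8.12%


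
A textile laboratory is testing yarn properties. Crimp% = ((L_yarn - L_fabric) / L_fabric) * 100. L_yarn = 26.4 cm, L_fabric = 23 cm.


Formula: Crimp% = ((L_yarn - L_fabric) / L_fabric) * 100
Step 1: Extension = 26.4 - 23 = 3.4 cm
Step 2: Crimp% = (3.4 / 23) * 100
Step 3: Crimp% = 0.147826 * 100 = 14.7826% ≈ 14.8%

14.8%


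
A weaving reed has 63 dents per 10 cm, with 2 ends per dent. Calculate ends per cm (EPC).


Formula: EPC = (dents per 10 cm * ends per dent) / 10
Step 1: Total ends per 10 cm = 63 * 2 = 126
Step 2: EPC = 126 / 10 = 12.6 ends/cm

12.6 ends/cm


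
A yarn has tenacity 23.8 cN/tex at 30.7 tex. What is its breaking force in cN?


Formula: Breaking force = Tenacity * Linear density
F = 23.8 cN/tex * 30.7 tex
F = 730.66 cN

730.66 cN


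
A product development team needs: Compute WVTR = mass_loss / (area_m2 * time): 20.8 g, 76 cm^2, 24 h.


Formula: WVTR = mass_loss / (area * time)
Step 1: Convert area: 76 cm^2 = 0.0076 m^2
Step 2: WVTR = 20.8 g / (0.0076 m^2 * 24 h)
Step 3: WVTR = 20.8 / 0.1824 = 114.0 g/m^2/h

114.0 g/m^2/h


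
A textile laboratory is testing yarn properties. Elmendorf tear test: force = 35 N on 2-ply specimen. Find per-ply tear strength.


Formula: Per-ply strength = Total force / Number of plies
Per-ply = 35 N / 2
Per-ply = 17.5 N

17.5 N


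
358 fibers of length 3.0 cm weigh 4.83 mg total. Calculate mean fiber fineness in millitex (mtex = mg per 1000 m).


Formula: fineness (mtex) = mass (mg) / total length (km) = (mass_mg / total_length_m) * 1000
Step 1: Convert fiber length: 3.0 cm = 0.03 m
Step 2: Total fiber length = 358 * 0.03 = 10.74 m
Step 3: Linear density = 4.83 mg / 10.74 m = 0.4497 mg/m
Step 4: fineness = 0.4497 * 1000 = 449.7 mtex

449.7 mtex


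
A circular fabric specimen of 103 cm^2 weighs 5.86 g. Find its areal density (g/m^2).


Formula: GSM = mass_g / area_m2
Step 1: Convert area: 103 cm^2 = 103 / 10000 = 0.0103 m^2
Step 2: GSM = 5.86 g / 0.0103 m^2 = 568.9 g/m^2

568.9 g/m^2


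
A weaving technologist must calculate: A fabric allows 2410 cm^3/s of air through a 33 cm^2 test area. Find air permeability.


Formula: Air Permeability = Airflow / Test Area
AP = 2410 cm^3/s / 33 cm^2
AP = 73.0 cm^3/s/cm^2

73.0 cm^3/s/cm^2


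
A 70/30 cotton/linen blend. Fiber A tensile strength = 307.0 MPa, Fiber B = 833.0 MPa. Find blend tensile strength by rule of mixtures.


Formula: Blend property = (fraction_A * property_A) + (fraction_B * property_B)
Step 1: Contribution A = 70/100 * 307.0 MPa = 214.9 MPa
Step 2: Contribution B = 30/100 * 833.0 MPa = 249.9 MPa
Step 3: Blend tensile strength = 214.9 + 249.9 = 464.8 MPa

464.8 MPa


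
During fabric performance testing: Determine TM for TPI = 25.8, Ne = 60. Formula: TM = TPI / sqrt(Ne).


Formula: TM = TPI / sqrt(Ne)
Step 1: sqrt(Ne) = sqrt(60) = 7.746
Step 2: TM = 25.8 / 7.746 = 3.33

3.33 TM


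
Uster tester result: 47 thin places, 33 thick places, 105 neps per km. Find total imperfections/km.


Formula: Total = thin places + thick places + neps
Total = 47 + 33 + 105
Total = 185 imperfections/km

185 imperfections/km


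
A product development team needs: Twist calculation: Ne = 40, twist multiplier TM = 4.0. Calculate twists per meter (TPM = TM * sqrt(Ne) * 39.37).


Formula: TPM = TM * sqrt(Ne) * 39.37
Step 1: sqrt(Ne) = sqrt(40) = 6.3246
Step 2: TM * sqrt(Ne) = 4.0 * 6.3246 = 25.2984
Step 3: TPM = 25.2984 * 39.37 = 996 twists/m

996 twists/m


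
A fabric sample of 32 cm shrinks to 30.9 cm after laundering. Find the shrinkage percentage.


Formula: Shrinkage% = ((L_before - L_after) / L_before) * 100
Step 1: Shrinkage = 32 - 30.9 = 1.1 cm
Step 2: Shrinkage% = (1.1 / 32) * 100
Step 3: Shrinkage% = 0.034375 * 100 = 3.4375% ≈ 3.4%

3.4%


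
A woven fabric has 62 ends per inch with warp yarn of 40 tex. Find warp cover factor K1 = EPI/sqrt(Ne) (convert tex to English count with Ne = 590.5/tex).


Formula: K1 = EPI / sqrt(Ne), with Ne = 590.5 / tex_warp
Step 1: Ne = 590.5 / 40 = 14.763
Step 2: sqrt(Ne) = sqrt(14.763) = 3.8423
Step 3: K1 = 62 / 3.8423 = 16.1

16.1


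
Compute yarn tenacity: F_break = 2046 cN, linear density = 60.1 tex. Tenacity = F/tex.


Formula: Tenacity = Breaking force / Linear density
Tenacity = 2046 cN / 60.1 tex
Tenacity = 34.04 cN/tex

34.04 cN/tex


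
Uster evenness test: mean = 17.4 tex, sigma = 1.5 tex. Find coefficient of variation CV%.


Formula: CV% = (standard deviation / mean) * 100
Step 1: Ratio = 1.5 / 17.4 = 0.086207
Step 2: CV% = 0.086207 * 100 = 8.6207% ≈ 8.6%

8.6%


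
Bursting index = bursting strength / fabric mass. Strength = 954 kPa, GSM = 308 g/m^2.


Formula: Bursting Index = Bursting Strength / Fabric GSM
BI = 954 kPa / 308 g/m^2
BI = 3.097 kPa/(g/m^2)

3.097 kPa/(g/m^2)


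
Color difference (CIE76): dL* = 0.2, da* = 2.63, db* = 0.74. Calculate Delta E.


Formula: Delta E = sqrt(dL*^2 + da*^2 + db*^2)
Step 1: dL*^2 = 0.2^2 = 0.04
Step 2: da*^2 = 2.63^2 = 6.9169
Step 3: db*^2 = 0.74^2 = 0.5476
Step 4: Sum = 0.04 + 6.9169 + 0.5476 = 7.5045
Step 5: Delta E = sqrt(7.5045) = 2.74

2.74 Delta E


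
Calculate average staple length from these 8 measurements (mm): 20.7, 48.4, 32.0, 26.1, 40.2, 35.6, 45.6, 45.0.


Formula: Mean = sum of lengths / count
Sum = 20.7 + 48.4 + 32.0 + 26.1 + 40.2 + 35.6 + 45.6 + 45.0
Sum = 293.6 mm
Mean = 293.6 / 8 = 36.70 mm

36.70 mm


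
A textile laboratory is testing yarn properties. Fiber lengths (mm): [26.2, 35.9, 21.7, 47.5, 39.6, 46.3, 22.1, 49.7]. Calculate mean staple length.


Formula: Mean = sum of lengths / count
Sum = 26.2 + 35.9 + 21.7 + 47.5 + 39.6 + 46.3 + 22.1 + 49.7
Sum = 289.0 mm
Mean = 289.0 / 8 = 36.13 mm

36.13 mm


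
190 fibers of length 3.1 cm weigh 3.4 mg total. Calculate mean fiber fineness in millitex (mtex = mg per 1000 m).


Formula: fineness (mtex) = mass (mg) / total length (km) = (mass_mg / total_length_m) * 1000
Step 1: Convert fiber length: 3.1 cm = 0.031 m
Step 2: Total fiber length = 190 * 0.031 = 5.89 m
Step 3: Linear density = 3.4 mg / 5.89 m = 0.5772 mg/m
Step 4: fineness = 0.5772 * 1000 = 577.2 mtex

577.2 mtex


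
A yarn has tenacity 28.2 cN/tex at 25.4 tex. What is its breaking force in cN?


Formula: Breaking force = Tenacity * Linear density
F = 28.2 cN/tex * 25.4 tex
F = 716.28 cN

716.28 cN


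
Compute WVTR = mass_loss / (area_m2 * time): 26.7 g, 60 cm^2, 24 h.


Formula: WVTR = mass_loss / (area * time)
Step 1: Convert area: 60 cm^2 = 0.006 m^2
Step 2: WVTR = 26.7 g / (0.006 m^2 * 24 h)
Step 3: WVTR = 26.7 / 0.144 = 185.4 g/m^2/h

185.4 g/m^2/h


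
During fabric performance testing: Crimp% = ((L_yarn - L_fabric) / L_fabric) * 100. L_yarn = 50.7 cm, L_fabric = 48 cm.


Formula: Crimp% = ((L_yarn - L_fabric) / L_fabric) * 100
Step 1: Extension = 50.7 - 48 = 2.7 cm
Step 2: Crimp% = (2.7 / 48) * 100
Step 3: Crimp% = 0.05625 * 100 = 5.625% ≈ 5.6%

5.6%


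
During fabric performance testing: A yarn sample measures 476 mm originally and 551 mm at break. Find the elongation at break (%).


Formula: Elongation (%) = ((L_break - L0) / L0) * 100
Step 1: Extension = 551 - 476 = 75 mm
Step 2: Elongation = (75 / 476) * 100
Step 3: Elongation = 0.157563 * 100 = 15.7563% ≈ 15.8%

15.8%


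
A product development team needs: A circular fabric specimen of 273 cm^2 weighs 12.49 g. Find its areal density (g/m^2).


Formula: GSM = mass_g / area_m2
Step 1: Convert area: 273 cm^2 = 273 / 10000 = 0.0273 m^2
Step 2: GSM = 12.49 g / 0.0273 m^2 = 457.5 g/m^2

457.5 g/m^2


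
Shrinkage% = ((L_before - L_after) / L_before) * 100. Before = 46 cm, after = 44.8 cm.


Formula: Shrinkage% = ((L_before - L_after) / L_before) * 100
Step 1: Shrinkage = 46 - 44.8 = 1.2 cm
Step 2: Shrinkage% = (1.2 / 46) * 100
Step 3: Shrinkage% = 0.026087 * 100 = 2.6087% ≈ 2.6%

2.6%
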